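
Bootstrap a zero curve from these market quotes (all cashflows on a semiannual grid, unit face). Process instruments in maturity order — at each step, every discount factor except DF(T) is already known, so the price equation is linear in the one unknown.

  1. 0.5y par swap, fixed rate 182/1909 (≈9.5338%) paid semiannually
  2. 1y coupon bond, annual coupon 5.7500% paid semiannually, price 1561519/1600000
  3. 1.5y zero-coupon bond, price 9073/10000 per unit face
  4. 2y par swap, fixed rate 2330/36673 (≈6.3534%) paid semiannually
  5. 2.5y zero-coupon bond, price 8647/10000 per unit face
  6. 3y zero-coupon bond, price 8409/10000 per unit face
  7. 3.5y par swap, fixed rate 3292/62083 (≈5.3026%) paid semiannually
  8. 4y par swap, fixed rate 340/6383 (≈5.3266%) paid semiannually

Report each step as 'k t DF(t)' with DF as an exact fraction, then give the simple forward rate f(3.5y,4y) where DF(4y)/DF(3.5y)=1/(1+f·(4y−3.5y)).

1 1/2 1909/2000
2 1 461/500
3 3/2 9073/10000
4 2 1767/2000
5 5/2 8647/10000
6 3 8409/10000
7 7/2 4177/5000
8 4 813/1000
f(3.5y,4y) = ((4177/5000)/(813/1000) − 1)/(1/2) = 224/4065 ≈ 5.5105%

step 1 [0.5y] swap r/2=91/1909: DF=(1 − 91/1909·(0))/(1+91/1909) = 1909/2000 ≈ 0.954500
step 2 [1y] bond c/2=23/800: DF=(1561519/1600000 − 23/800·(0.954500))/(1+23/800) = 461/500 ≈ 0.922000
step 3 [1.5y] zero: DF = P = 9073/10000 ≈ 0.907300
step 4 [2y] swap r/2=1165/36673: DF=(1 − 1165/36673·(0.954500+0.922000+0.907300))/(1+1165/36673) = 1767/2000 ≈ 0.883500
step 5 [2.5y] zero: DF = P = 8647/10000 ≈ 0.864700
step 6 [3y] zero: DF = P = 8409/10000 ≈ 0.840900
step 7 [3.5y] swap r/2=1646/62083: DF=(1 − 1646/62083·(0.954500+0.922000+0.907300+0.883500+0.864700+0.840900))/(1+1646/62083) = 4177/5000 ≈ 0.835400
step 8 [4y] swap r/2=170/6383: DF=(1 − 170/6383·(0.954500+0.922000+0.907300+0.883500+0.864700+0.840900+0.835400))/(1+170/6383) = 813/1000 ≈ 0.813000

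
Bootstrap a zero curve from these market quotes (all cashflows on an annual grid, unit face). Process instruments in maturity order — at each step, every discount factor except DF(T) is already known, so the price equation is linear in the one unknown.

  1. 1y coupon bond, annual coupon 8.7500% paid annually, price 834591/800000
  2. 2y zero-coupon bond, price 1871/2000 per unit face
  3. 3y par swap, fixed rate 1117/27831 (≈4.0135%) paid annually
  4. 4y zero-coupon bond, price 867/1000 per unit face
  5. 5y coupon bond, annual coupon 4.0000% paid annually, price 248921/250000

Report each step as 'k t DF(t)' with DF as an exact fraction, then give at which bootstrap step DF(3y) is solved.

step 1 [1y] bond c/1=7/80: DF=(834591/800000 − 7/80·(0))/(1+7/80) = 9593/10000 ≈ 0.959300
step 2 [2y] zero: DF = P = 1871/2000 ≈ 0.935500
step 3 [3y] swap r/1=1117/27831: DF=(1 − 1117/27831·(0.959300+0.935500))/(1+1117/27831) = 8883/10000 ≈ 0.888300
step 4 [4y] zero: DF = P = 867/1000 ≈ 0.867000
step 5 [5y] bond c/1=1/25: DF=(248921/250000 − 1/25·(0.959300+0.935500+0.888300+0.867000))/(1+1/25) = 817/1000 ≈ 0.817000

1 1 9593/10000
2 2 1871/2000
3 3 8883/10000
4 4 867/1000
5 5 817/1000
DF(3y) is solved at step 3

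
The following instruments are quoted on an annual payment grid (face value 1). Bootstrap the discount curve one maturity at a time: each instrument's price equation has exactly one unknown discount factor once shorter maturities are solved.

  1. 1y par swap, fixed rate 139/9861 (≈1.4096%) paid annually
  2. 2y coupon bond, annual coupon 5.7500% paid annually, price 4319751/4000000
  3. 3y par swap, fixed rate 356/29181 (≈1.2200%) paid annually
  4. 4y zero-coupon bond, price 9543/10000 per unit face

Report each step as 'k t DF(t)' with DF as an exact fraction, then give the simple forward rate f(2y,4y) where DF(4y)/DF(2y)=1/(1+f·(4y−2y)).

1 1 9861/10000
2 2 2419/2500
3 3 2411/2500
4 4 9543/10000
f(2y,4y) = ((2419/2500)/(9543/10000) − 1)/(2) = 133/19086 ≈ 0.6968%

step 1 [1y] swap r/1=139/9861: DF=(1 − 139/9861·(0))/(1+139/9861) = 9861/10000 ≈ 0.986100
step 2 [2y] bond c/1=23/400: DF=(4319751/4000000 − 23/400·(0.986100))/(1+23/400) = 2419/2500 ≈ 0.967600
step 3 [3y] swap r/1=356/29181: DF=(1 − 356/29181·(0.986100+0.967600))/(1+356/29181) = 2411/2500 ≈ 0.964400
step 4 [4y] zero: DF = P = 9543/10000 ≈ 0.954300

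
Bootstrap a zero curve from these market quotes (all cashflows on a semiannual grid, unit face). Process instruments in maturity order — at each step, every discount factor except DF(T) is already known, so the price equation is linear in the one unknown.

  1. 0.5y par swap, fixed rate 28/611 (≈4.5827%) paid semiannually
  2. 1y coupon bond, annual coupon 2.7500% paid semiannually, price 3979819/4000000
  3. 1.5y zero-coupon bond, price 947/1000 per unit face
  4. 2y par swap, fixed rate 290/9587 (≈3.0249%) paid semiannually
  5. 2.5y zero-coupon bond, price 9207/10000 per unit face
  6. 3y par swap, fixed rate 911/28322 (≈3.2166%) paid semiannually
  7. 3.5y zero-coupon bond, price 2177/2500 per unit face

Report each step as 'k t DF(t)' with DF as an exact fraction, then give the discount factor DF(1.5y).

1 1/2 611/625
2 1 4841/5000
3 3/2 947/1000
4 2 471/500
5 5/2 9207/10000
6 3 9089/10000
7 7/2 2177/2500
DF(1.5y) = 947/1000 ≈ 0.947000

step 1 [0.5y] swap r/2=14/611: DF=(1 − 14/611·(0))/(1+14/611) = 611/625 ≈ 0.977600
step 2 [1y] bond c/2=11/800: DF=(3979819/4000000 − 11/800·(0.977600))/(1+11/800) = 4841/5000 ≈ 0.968200
step 3 [1.5y] zero: DF = P = 947/1000 ≈ 0.947000
step 4 [2y] swap r/2=145/9587: DF=(1 − 145/9587·(0.977600+0.968200+0.947000))/(1+145/9587) = 471/500 ≈ 0.942000
step 5 [2.5y] zero: DF = P = 9207/10000 ≈ 0.920700
step 6 [3y] swap r/2=911/56644: DF=(1 − 911/56644·(0.977600+0.968200+0.947000+0.942000+0.920700))/(1+911/56644) = 9089/10000 ≈ 0.908900
step 7 [3.5y] zero: DF = P = 2177/2500 ≈ 0.870800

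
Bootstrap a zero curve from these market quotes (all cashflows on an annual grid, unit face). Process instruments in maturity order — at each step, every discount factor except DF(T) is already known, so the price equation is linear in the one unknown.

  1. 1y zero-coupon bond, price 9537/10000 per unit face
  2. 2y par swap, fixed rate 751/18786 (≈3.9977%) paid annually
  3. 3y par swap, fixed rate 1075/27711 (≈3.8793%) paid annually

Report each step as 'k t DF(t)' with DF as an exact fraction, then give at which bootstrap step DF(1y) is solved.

1 1 9537/10000
2 2 9249/10000
3 3 357/400
DF(1y) is solved at step 1

step 1 [1y] zero: DF = P = 9537/10000 ≈ 0.953700
step 2 [2y] swap r/1=751/18786: DF=(1 − 751/18786·(0.953700))/(1+751/18786) = 9249/10000 ≈ 0.924900
step 3 [3y] swap r/1=1075/27711: DF=(1 − 1075/27711·(0.953700+0.924900))/(1+1075/27711) = 357/400 ≈ 0.892500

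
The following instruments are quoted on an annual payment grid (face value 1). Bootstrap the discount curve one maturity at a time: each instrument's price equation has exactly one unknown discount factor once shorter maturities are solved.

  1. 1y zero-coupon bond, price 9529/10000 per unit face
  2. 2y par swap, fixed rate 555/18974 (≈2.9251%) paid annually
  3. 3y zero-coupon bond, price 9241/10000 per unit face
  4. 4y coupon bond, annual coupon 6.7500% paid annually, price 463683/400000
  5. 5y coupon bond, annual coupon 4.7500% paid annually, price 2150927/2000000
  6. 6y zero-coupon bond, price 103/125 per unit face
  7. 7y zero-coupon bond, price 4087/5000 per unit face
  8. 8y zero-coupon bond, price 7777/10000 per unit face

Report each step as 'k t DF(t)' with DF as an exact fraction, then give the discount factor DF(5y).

step 1 [1y] zero: DF = P = 9529/10000 ≈ 0.952900
step 2 [2y] swap r/1=555/18974: DF=(1 − 555/18974·(0.952900))/(1+555/18974) = 1889/2000 ≈ 0.944500
step 3 [3y] zero: DF = P = 9241/10000 ≈ 0.924100
step 4 [4y] bond c/1=27/400: DF=(463683/400000 − 27/400·(0.952900+0.944500+0.924100))/(1+27/400) = 363/400 ≈ 0.907500
step 5 [5y] bond c/1=19/400: DF=(2150927/2000000 − 19/400·(0.952900+0.944500+0.924100+0.907500))/(1+19/400) = 536/625 ≈ 0.857600
step 6 [6y] zero: DF = P = 103/125 ≈ 0.824000
step 7 [7y] zero: DF = P = 4087/5000 ≈ 0.817400
step 8 [8y] zero: DF = P = 7777/10000 ≈ 0.777700

1 1 9529/10000
2 2 1889/2000
3 3 9241/10000
4 4 363/400
5 5 536/625
6 6 103/125
7 7 4087/5000
8 8 7777/10000
DF(5y) = 536/625 ≈ 0.857600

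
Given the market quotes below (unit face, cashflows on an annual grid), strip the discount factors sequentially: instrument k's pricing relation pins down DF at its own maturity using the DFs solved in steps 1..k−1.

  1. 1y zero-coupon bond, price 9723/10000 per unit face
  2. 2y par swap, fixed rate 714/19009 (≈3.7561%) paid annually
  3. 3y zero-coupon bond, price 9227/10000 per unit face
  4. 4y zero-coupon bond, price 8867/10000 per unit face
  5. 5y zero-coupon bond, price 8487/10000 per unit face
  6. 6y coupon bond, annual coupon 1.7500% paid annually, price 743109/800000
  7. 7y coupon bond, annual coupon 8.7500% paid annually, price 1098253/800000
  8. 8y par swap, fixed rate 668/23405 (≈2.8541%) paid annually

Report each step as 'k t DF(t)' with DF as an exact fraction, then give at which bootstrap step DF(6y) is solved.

1 1 9723/10000
2 2 4643/5000
3 3 9227/10000
4 4 8867/10000
5 5 8487/10000
6 6 1669/2000
7 7 2071/2500
8 8 1999/2500
DF(6y) is solved at step 6

step 1 [1y] zero: DF = P = 9723/10000 ≈ 0.972300
step 2 [2y] swap r/1=714/19009: DF=(1 − 714/19009·(0.972300))/(1+714/19009) = 4643/5000 ≈ 0.928600
step 3 [3y] zero: DF = P = 9227/10000 ≈ 0.922700
step 4 [4y] zero: DF = P = 8867/10000 ≈ 0.886700
step 5 [5y] zero: DF = P = 8487/10000 ≈ 0.848700
step 6 [6y] bond c/1=7/400: DF=(743109/800000 − 7/400·(0.972300+0.928600+0.922700+0.886700+0.848700))/(1+7/400) = 1669/2000 ≈ 0.834500
step 7 [7y] bond c/1=7/80: DF=(1098253/800000 − 7/80·(0.972300+0.928600+0.922700+0.886700+0.848700+0.834500))/(1+7/80) = 2071/2500 ≈ 0.828400
step 8 [8y] swap r/1=668/23405: DF=(1 − 668/23405·(0.972300+0.928600+0.922700+0.886700+0.848700+0.834500+0.828400))/(1+668/23405) = 1999/2500 ≈ 0.799600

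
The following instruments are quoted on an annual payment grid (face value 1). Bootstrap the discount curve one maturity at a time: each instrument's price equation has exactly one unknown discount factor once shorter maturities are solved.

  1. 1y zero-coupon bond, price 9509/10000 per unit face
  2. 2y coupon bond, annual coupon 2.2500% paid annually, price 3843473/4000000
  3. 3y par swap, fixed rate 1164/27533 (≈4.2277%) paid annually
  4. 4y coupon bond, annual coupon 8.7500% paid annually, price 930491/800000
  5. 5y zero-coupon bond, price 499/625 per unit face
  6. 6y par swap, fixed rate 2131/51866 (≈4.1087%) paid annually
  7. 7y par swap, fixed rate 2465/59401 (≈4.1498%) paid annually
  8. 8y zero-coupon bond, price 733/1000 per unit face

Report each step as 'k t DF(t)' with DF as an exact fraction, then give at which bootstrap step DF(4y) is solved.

step 1 [1y] zero: DF = P = 9509/10000 ≈ 0.950900
step 2 [2y] bond c/1=9/400: DF=(3843473/4000000 − 9/400·(0.950900))/(1+9/400) = 2297/2500 ≈ 0.918800
step 3 [3y] swap r/1=1164/27533: DF=(1 − 1164/27533·(0.950900+0.918800))/(1+1164/27533) = 2209/2500 ≈ 0.883600
step 4 [4y] bond c/1=7/80: DF=(930491/800000 − 7/80·(0.950900+0.918800+0.883600))/(1+7/80) = 106/125 ≈ 0.848000
step 5 [5y] zero: DF = P = 499/625 ≈ 0.798400
step 6 [6y] swap r/1=2131/51866: DF=(1 − 2131/51866·(0.950900+0.918800+0.883600+0.848000+0.798400))/(1+2131/51866) = 7869/10000 ≈ 0.786900
step 7 [7y] swap r/1=2465/59401: DF=(1 − 2465/59401·(0.950900+0.918800+0.883600+0.848000+0.798400+0.786900))/(1+2465/59401) = 1507/2000 ≈ 0.753500
step 8 [8y] zero: DF = P = 733/1000 ≈ 0.733000

1 1 9509/10000
2 2 2297/2500
3 3 2209/2500
4 4 106/125
5 5 499/625
6 6 7869/10000
7 7 1507/2000
8 8 733/1000
DF(4y) is solved at step 4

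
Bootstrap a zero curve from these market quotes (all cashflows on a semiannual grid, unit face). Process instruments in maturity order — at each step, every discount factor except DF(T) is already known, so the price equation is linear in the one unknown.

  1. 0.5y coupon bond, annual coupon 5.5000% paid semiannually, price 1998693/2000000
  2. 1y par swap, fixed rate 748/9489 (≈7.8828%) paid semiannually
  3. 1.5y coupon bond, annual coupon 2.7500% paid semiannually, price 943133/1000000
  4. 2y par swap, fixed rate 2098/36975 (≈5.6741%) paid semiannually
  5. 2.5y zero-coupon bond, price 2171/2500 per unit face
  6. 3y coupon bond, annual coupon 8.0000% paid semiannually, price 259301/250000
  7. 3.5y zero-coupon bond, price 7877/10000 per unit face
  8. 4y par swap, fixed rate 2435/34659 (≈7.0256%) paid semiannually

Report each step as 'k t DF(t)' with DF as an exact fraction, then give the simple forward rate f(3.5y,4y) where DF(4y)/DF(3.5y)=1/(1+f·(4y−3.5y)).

1 1/2 4863/5000
2 1 2313/2500
3 3/2 4523/5000
4 2 8951/10000
5 5/2 2171/2500
6 3 8217/10000
7 7/2 7877/10000
8 4 1513/2000
f(3.5y,4y) = ((7877/10000)/(1513/2000) − 1)/(1/2) = 624/7565 ≈ 8.2485%

step 1 [0.5y] bond c/2=11/400: DF=(1998693/2000000 − 11/400·(0))/(1+11/400) = 4863/5000 ≈ 0.972600
step 2 [1y] swap r/2=374/9489: DF=(1 − 374/9489·(0.972600))/(1+374/9489) = 2313/2500 ≈ 0.925200
step 3 [1.5y] bond c/2=11/800: DF=(943133/1000000 − 11/800·(0.972600+0.925200))/(1+11/800) = 4523/5000 ≈ 0.904600
step 4 [2y] swap r/2=1049/36975: DF=(1 − 1049/36975·(0.972600+0.925200+0.904600))/(1+1049/36975) = 8951/10000 ≈ 0.895100
step 5 [2.5y] zero: DF = P = 2171/2500 ≈ 0.868400
step 6 [3y] bond c/2=1/25: DF=(259301/250000 − 1/25·(0.972600+0.925200+0.904600+0.895100+0.868400))/(1+1/25) = 8217/10000 ≈ 0.821700
step 7 [3.5y] zero: DF = P = 7877/10000 ≈ 0.787700
step 8 [4y] swap r/2=2435/69318: DF=(1 − 2435/69318·(0.972600+0.925200+0.904600+0.895100+0.868400+0.821700+0.787700))/(1+2435/69318) = 1513/2000 ≈ 0.756500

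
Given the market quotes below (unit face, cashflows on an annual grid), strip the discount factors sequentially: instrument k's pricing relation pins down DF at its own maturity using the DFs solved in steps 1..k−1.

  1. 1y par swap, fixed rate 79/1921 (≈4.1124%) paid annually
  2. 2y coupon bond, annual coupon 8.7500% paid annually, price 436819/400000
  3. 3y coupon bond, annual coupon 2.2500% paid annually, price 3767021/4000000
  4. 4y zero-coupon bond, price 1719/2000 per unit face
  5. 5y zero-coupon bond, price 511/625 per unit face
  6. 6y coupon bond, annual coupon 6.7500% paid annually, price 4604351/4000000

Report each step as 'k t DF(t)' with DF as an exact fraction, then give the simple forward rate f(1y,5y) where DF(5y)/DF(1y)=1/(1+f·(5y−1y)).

1 1 1921/2000
2 2 9269/10000
3 3 1759/2000
4 4 1719/2000
5 5 511/625
6 6 7973/10000
f(1y,5y) = ((1921/2000)/(511/625) − 1)/(4) = 1429/32704 ≈ 4.3695%

step 1 [1y] swap r/1=79/1921: DF=(1 − 79/1921·(0))/(1+79/1921) = 1921/2000 ≈ 0.960500
step 2 [2y] bond c/1=7/80: DF=(436819/400000 − 7/80·(0.960500))/(1+7/80) = 9269/10000 ≈ 0.926900
step 3 [3y] bond c/1=9/400: DF=(3767021/4000000 − 9/400·(0.960500+0.926900))/(1+9/400) = 1759/2000 ≈ 0.879500
step 4 [4y] zero: DF = P = 1719/2000 ≈ 0.859500
step 5 [5y] zero: DF = P = 511/625 ≈ 0.817600
step 6 [6y] bond c/1=27/400: DF=(4604351/4000000 − 27/400·(0.960500+0.926900+0.879500+0.859500+0.817600))/(1+27/400) = 7973/10000 ≈ 0.797300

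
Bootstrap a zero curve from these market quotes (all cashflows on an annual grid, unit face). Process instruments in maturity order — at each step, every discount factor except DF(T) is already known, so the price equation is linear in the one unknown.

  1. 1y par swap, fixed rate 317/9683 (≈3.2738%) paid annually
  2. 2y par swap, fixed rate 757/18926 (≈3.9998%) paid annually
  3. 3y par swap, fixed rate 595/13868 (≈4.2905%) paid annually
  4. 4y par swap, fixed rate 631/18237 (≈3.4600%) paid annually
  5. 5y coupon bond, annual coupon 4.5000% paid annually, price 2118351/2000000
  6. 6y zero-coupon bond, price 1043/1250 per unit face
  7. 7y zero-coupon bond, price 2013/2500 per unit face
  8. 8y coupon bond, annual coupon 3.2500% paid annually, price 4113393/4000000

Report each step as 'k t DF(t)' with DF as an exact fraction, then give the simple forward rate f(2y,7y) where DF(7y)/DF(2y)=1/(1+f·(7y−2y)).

1 1 9683/10000
2 2 9243/10000
3 3 881/1000
4 4 4369/5000
5 5 1713/2000
6 6 1043/1250
7 7 2013/2500
8 8 4013/5000
f(2y,7y) = ((9243/10000)/(2013/2500) − 1)/(5) = 397/13420 ≈ 2.9583%

step 1 [1y] swap r/1=317/9683: DF=(1 − 317/9683·(0))/(1+317/9683) = 9683/10000 ≈ 0.968300
step 2 [2y] swap r/1=757/18926: DF=(1 − 757/18926·(0.968300))/(1+757/18926) = 9243/10000 ≈ 0.924300
step 3 [3y] swap r/1=595/13868: DF=(1 − 595/13868·(0.968300+0.924300))/(1+595/13868) = 881/1000 ≈ 0.881000
step 4 [4y] swap r/1=631/18237: DF=(1 − 631/18237·(0.968300+0.924300+0.881000))/(1+631/18237) = 4369/5000 ≈ 0.873800
step 5 [5y] bond c/1=9/200: DF=(2118351/2000000 − 9/200·(0.968300+0.924300+0.881000+0.873800))/(1+9/200) = 1713/2000 ≈ 0.856500
step 6 [6y] zero: DF = P = 1043/1250 ≈ 0.834400
step 7 [7y] zero: DF = P = 2013/2500 ≈ 0.805200
step 8 [8y] bond c/1=13/400: DF=(4113393/4000000 − 13/400·(0.968300+0.924300+0.881000+0.873800+0.856500+0.834400+0.805200))/(1+13/400) = 4013/5000 ≈ 0.802600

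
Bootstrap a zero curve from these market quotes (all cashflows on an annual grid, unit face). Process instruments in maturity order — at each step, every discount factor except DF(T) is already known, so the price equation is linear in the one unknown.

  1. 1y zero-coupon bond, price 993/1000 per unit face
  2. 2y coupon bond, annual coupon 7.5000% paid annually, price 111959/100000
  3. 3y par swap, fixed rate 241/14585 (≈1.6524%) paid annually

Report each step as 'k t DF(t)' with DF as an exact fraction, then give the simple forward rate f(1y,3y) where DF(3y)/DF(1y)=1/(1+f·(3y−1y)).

1 1 993/1000
2 2 4861/5000
3 3 4759/5000
f(1y,3y) = ((993/1000)/(4759/5000) − 1)/(2) = 103/4759 ≈ 2.1643%

step 1 [1y] zero: DF = P = 993/1000 ≈ 0.993000
step 2 [2y] bond c/1=3/40: DF=(111959/100000 − 3/40·(0.993000))/(1+3/40) = 4861/5000 ≈ 0.972200
step 3 [3y] swap r/1=241/14585: DF=(1 − 241/14585·(0.993000+0.972200))/(1+241/14585) = 4759/5000 ≈ 0.951800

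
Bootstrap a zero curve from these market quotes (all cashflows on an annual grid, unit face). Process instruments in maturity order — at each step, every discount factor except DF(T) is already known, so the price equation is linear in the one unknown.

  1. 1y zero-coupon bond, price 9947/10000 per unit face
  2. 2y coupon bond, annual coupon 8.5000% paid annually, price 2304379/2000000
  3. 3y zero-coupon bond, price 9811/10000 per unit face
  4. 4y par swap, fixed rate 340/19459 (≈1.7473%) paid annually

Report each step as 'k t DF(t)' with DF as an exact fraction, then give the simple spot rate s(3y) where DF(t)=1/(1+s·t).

step 1 [1y] zero: DF = P = 9947/10000 ≈ 0.994700
step 2 [2y] bond c/1=17/200: DF=(2304379/2000000 − 17/200·(0.994700))/(1+17/200) = 123/125 ≈ 0.984000
step 3 [3y] zero: DF = P = 9811/10000 ≈ 0.981100
step 4 [4y] swap r/1=340/19459: DF=(1 − 340/19459·(0.994700+0.984000+0.981100))/(1+340/19459) = 233/250 ≈ 0.932000

1 1 9947/10000
2 2 123/125
3 3 9811/10000
4 4 233/250
s(3y) = (1/(9811/10000) − 1)/(3) = 63/9811 ≈ 0.6421%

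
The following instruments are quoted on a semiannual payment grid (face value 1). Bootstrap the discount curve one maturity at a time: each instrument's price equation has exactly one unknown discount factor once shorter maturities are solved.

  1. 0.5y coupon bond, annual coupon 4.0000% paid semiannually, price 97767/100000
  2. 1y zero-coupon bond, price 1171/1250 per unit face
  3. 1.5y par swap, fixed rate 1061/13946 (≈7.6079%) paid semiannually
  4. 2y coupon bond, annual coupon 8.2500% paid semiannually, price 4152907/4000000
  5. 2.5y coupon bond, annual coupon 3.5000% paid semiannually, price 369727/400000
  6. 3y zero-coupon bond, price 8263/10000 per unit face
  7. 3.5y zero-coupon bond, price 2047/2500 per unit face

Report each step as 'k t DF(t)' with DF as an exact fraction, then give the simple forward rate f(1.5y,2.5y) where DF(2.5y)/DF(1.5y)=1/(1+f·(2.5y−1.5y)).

1 1/2 1917/2000
2 1 1171/1250
3 3/2 8939/10000
4 2 4433/5000
5 5/2 2113/2500
6 3 8263/10000
7 7/2 2047/2500
f(1.5y,2.5y) = ((8939/10000)/(2113/2500) − 1)/(1) = 487/8452 ≈ 5.7619%

step 1 [0.5y] bond c/2=1/50: DF=(97767/100000 − 1/50·(0))/(1+1/50) = 1917/2000 ≈ 0.958500
step 2 [1y] zero: DF = P = 1171/1250 ≈ 0.936800
step 3 [1.5y] swap r/2=1061/27892: DF=(1 − 1061/27892·(0.958500+0.936800))/(1+1061/27892) = 8939/10000 ≈ 0.893900
step 4 [2y] bond c/2=33/800: DF=(4152907/4000000 − 33/800·(0.958500+0.936800+0.893900))/(1+33/800) = 4433/5000 ≈ 0.886600
step 5 [2.5y] bond c/2=7/400: DF=(369727/400000 − 7/400·(0.958500+0.936800+0.893900+0.886600))/(1+7/400) = 2113/2500 ≈ 0.845200
step 6 [3y] zero: DF = P = 8263/10000 ≈ 0.826300
step 7 [3.5y] zero: DF = P = 2047/2500 ≈ 0.818800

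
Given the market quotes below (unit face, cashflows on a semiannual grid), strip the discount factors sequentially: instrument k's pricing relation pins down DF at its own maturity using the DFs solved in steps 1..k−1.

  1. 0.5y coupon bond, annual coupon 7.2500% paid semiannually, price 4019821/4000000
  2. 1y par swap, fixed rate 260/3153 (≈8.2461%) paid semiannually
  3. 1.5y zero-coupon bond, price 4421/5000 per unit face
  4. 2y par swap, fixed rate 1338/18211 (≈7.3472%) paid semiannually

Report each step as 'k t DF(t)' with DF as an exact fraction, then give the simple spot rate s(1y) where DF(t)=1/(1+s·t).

step 1 [0.5y] bond c/2=29/800: DF=(4019821/4000000 − 29/800·(0))/(1+29/800) = 4849/5000 ≈ 0.969800
step 2 [1y] swap r/2=130/3153: DF=(1 − 130/3153·(0.969800))/(1+130/3153) = 461/500 ≈ 0.922000
step 3 [1.5y] zero: DF = P = 4421/5000 ≈ 0.884200
step 4 [2y] swap r/2=669/18211: DF=(1 − 669/18211·(0.969800+0.922000+0.884200))/(1+669/18211) = 4331/5000 ≈ 0.866200

1 1/2 4849/5000
2 1 461/500
3 3/2 4421/5000
4 2 4331/5000
s(1y) = (1/(461/500) − 1)/(1) = 39/461 ≈ 8.4599%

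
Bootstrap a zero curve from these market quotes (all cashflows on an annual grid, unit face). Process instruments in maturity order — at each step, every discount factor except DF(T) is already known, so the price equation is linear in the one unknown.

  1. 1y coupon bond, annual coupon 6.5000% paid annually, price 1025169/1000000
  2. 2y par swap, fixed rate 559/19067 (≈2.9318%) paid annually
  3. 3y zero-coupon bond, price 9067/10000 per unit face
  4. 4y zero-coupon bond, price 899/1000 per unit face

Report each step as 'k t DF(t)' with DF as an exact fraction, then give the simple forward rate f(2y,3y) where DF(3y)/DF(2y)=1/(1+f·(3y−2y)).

step 1 [1y] bond c/1=13/200: DF=(1025169/1000000 − 13/200·(0))/(1+13/200) = 4813/5000 ≈ 0.962600
step 2 [2y] swap r/1=559/19067: DF=(1 − 559/19067·(0.962600))/(1+559/19067) = 9441/10000 ≈ 0.944100
step 3 [3y] zero: DF = P = 9067/10000 ≈ 0.906700
step 4 [4y] zero: DF = P = 899/1000 ≈ 0.899000

1 1 4813/5000
2 2 9441/10000
3 3 9067/10000
4 4 899/1000
f(2y,3y) = ((9441/10000)/(9067/10000) − 1)/(1) = 374/9067 ≈ 4.1248%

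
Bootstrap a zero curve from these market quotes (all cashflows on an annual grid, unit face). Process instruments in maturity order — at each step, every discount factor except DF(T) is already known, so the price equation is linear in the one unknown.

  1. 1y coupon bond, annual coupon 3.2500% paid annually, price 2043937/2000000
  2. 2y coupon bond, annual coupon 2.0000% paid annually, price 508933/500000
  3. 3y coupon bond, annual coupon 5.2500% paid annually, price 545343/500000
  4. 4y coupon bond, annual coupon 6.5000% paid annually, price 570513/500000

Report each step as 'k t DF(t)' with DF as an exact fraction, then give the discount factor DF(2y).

step 1 [1y] bond c/1=13/400: DF=(2043937/2000000 − 13/400·(0))/(1+13/400) = 4949/5000 ≈ 0.989800
step 2 [2y] bond c/1=1/50: DF=(508933/500000 − 1/50·(0.989800))/(1+1/50) = 1957/2000 ≈ 0.978500
step 3 [3y] bond c/1=21/400: DF=(545343/500000 − 21/400·(0.989800+0.978500))/(1+21/400) = 9381/10000 ≈ 0.938100
step 4 [4y] bond c/1=13/200: DF=(570513/500000 − 13/200·(0.989800+0.978500+0.938100))/(1+13/200) = 447/500 ≈ 0.894000

1 1 4949/5000
2 2 1957/2000
3 3 9381/10000
4 4 447/500
DF(2y) = 1957/2000 ≈ 0.978500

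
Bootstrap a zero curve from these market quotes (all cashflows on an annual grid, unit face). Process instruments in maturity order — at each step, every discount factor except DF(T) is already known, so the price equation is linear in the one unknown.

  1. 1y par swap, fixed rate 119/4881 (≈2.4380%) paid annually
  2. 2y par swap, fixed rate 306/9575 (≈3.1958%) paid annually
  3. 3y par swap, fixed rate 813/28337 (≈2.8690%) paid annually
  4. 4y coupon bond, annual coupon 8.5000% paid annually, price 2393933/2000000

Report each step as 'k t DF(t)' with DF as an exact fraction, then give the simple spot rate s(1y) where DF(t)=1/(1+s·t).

1 1 4881/5000
2 2 2347/2500
3 3 9187/10000
4 4 2203/2500
s(1y) = (1/(4881/5000) − 1)/(1) = 119/4881 ≈ 2.4380%

step 1 [1y] swap r/1=119/4881: DF=(1 − 119/4881·(0))/(1+119/4881) = 4881/5000 ≈ 0.976200
step 2 [2y] swap r/1=306/9575: DF=(1 − 306/9575·(0.976200))/(1+306/9575) = 2347/2500 ≈ 0.938800
step 3 [3y] swap r/1=813/28337: DF=(1 − 813/28337·(0.976200+0.938800))/(1+813/28337) = 9187/10000 ≈ 0.918700
step 4 [4y] bond c/1=17/200: DF=(2393933/2000000 − 17/200·(0.976200+0.938800+0.918700))/(1+17/200) = 2203/2500 ≈ 0.881200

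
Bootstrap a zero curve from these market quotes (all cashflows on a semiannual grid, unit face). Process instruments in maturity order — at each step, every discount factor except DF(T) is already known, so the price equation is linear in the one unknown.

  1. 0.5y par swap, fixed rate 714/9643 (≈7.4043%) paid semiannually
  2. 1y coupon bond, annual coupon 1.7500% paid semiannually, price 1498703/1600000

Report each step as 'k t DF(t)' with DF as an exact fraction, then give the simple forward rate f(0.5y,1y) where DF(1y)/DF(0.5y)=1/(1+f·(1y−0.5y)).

1 1/2 9643/10000
2 1 4601/5000
f(0.5y,1y) = ((9643/10000)/(4601/5000) − 1)/(1/2) = 441/4601 ≈ 9.5849%

step 1 [0.5y] swap r/2=357/9643: DF=(1 − 357/9643·(0))/(1+357/9643) = 9643/10000 ≈ 0.964300
step 2 [1y] bond c/2=7/800: DF=(1498703/1600000 − 7/800·(0.964300))/(1+7/800) = 4601/5000 ≈ 0.920200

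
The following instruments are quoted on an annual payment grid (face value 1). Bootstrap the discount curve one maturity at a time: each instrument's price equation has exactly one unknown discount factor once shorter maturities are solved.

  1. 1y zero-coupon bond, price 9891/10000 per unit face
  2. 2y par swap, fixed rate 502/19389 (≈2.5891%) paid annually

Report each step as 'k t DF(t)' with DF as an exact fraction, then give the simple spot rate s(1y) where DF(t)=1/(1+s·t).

1 1 9891/10000
2 2 4749/5000
s(1y) = (1/(9891/10000) − 1)/(1) = 109/9891 ≈ 1.1020%

step 1 [1y] zero: DF = P = 9891/10000 ≈ 0.989100
step 2 [2y] swap r/1=502/19389: DF=(1 − 502/19389·(0.989100))/(1+502/19389) = 4749/5000 ≈ 0.949800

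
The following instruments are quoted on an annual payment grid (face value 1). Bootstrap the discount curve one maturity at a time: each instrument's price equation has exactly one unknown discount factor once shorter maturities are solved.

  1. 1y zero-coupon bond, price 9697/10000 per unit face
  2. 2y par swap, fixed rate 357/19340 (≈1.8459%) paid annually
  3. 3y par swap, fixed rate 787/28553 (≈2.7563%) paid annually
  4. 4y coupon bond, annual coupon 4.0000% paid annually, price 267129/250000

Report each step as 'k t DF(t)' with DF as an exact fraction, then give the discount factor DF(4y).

1 1 9697/10000
2 2 9643/10000
3 3 9213/10000
4 4 1147/1250
DF(4y) = 1147/1250 ≈ 0.917600

step 1 [1y] zero: DF = P = 9697/10000 ≈ 0.969700
step 2 [2y] swap r/1=357/19340: DF=(1 − 357/19340·(0.969700))/(1+357/19340) = 9643/10000 ≈ 0.964300
step 3 [3y] swap r/1=787/28553: DF=(1 − 787/28553·(0.969700+0.964300))/(1+787/28553) = 9213/10000 ≈ 0.921300
step 4 [4y] bond c/1=1/25: DF=(267129/250000 − 1/25·(0.969700+0.964300+0.921300))/(1+1/25) = 1147/1250 ≈ 0.917600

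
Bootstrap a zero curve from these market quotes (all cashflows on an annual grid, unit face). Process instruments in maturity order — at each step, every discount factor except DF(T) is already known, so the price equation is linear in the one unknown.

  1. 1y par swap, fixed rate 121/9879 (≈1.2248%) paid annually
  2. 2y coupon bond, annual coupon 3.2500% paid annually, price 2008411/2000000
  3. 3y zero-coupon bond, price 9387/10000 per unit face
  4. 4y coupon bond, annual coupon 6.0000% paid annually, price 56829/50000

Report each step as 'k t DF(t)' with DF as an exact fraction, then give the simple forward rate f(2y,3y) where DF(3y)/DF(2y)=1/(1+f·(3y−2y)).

1 1 9879/10000
2 2 1883/2000
3 3 9387/10000
4 4 9099/10000
f(2y,3y) = ((1883/2000)/(9387/10000) − 1)/(1) = 4/1341 ≈ 0.2983%

step 1 [1y] swap r/1=121/9879: DF=(1 − 121/9879·(0))/(1+121/9879) = 9879/10000 ≈ 0.987900
step 2 [2y] bond c/1=13/400: DF=(2008411/2000000 − 13/400·(0.987900))/(1+13/400) = 1883/2000 ≈ 0.941500
step 3 [3y] zero: DF = P = 9387/10000 ≈ 0.938700
step 4 [4y] bond c/1=3/50: DF=(56829/50000 − 3/50·(0.987900+0.941500+0.938700))/(1+3/50) = 9099/10000 ≈ 0.909900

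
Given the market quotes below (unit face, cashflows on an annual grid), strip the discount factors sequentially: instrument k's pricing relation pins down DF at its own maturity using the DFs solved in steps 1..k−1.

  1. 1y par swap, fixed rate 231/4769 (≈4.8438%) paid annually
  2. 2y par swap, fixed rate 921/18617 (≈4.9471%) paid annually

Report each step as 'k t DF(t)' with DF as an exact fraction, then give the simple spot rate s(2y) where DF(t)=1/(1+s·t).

1 1 4769/5000
2 2 9079/10000
s(2y) = (1/(9079/10000) − 1)/(2) = 921/18158 ≈ 5.0721%

step 1 [1y] swap r/1=231/4769: DF=(1 − 231/4769·(0))/(1+231/4769) = 4769/5000 ≈ 0.953800
step 2 [2y] swap r/1=921/18617: DF=(1 − 921/18617·(0.953800))/(1+921/18617) = 9079/10000 ≈ 0.907900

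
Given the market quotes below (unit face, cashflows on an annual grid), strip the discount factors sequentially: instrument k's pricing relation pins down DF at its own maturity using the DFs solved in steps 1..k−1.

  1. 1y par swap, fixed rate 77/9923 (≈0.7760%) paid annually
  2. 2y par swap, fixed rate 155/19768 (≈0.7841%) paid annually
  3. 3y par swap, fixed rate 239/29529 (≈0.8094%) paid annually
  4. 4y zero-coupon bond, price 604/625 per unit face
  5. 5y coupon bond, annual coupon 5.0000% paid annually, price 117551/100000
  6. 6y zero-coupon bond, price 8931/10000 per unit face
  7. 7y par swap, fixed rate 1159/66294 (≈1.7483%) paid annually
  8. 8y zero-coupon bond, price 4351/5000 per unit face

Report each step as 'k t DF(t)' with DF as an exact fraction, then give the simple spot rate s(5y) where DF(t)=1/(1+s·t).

1 1 9923/10000
2 2 1969/2000
3 3 9761/10000
4 4 604/625
5 5 9329/10000
6 6 8931/10000
7 7 8841/10000
8 8 4351/5000
s(5y) = (1/(9329/10000) − 1)/(5) = 671/46645 ≈ 1.4385%

step 1 [1y] swap r/1=77/9923: DF=(1 − 77/9923·(0))/(1+77/9923) = 9923/10000 ≈ 0.992300
step 2 [2y] swap r/1=155/19768: DF=(1 − 155/19768·(0.992300))/(1+155/19768) = 1969/2000 ≈ 0.984500
step 3 [3y] swap r/1=239/29529: DF=(1 − 239/29529·(0.992300+0.984500))/(1+239/29529) = 9761/10000 ≈ 0.976100
step 4 [4y] zero: DF = P = 604/625 ≈ 0.966400
step 5 [5y] bond c/1=1/20: DF=(117551/100000 − 1/20·(0.992300+0.984500+0.976100+0.966400))/(1+1/20) = 9329/10000 ≈ 0.932900
step 6 [6y] zero: DF = P = 8931/10000 ≈ 0.893100
step 7 [7y] swap r/1=1159/66294: DF=(1 − 1159/66294·(0.992300+0.984500+0.976100+0.966400+0.932900+0.893100))/(1+1159/66294) = 8841/10000 ≈ 0.884100
step 8 [8y] zero: DF = P = 4351/5000 ≈ 0.870200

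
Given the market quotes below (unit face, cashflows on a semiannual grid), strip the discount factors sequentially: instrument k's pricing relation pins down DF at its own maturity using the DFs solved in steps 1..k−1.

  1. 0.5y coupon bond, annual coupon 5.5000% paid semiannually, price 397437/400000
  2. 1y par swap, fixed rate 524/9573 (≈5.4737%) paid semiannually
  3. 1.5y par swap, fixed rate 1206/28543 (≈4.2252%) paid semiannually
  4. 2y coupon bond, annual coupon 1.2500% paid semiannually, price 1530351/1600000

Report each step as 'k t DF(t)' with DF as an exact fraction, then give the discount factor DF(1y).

1 1/2 967/1000
2 1 2369/2500
3 3/2 9397/10000
4 2 583/625
DF(1y) = 2369/2500 ≈ 0.947600

step 1 [0.5y] bond c/2=11/400: DF=(397437/400000 − 11/400·(0))/(1+11/400) = 967/1000 ≈ 0.967000
step 2 [1y] swap r/2=262/9573: DF=(1 − 262/9573·(0.967000))/(1+262/9573) = 2369/2500 ≈ 0.947600
step 3 [1.5y] swap r/2=603/28543: DF=(1 − 603/28543·(0.967000+0.947600))/(1+603/28543) = 9397/10000 ≈ 0.939700
step 4 [2y] bond c/2=1/160: DF=(1530351/1600000 − 1/160·(0.967000+0.947600+0.939700))/(1+1/160) = 583/625 ≈ 0.932800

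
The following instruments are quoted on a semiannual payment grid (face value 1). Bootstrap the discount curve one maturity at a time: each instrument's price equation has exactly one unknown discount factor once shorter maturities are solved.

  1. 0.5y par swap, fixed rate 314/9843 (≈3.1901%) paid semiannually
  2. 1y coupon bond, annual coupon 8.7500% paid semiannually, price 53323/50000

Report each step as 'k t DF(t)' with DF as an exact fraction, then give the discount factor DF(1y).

1 1/2 9843/10000
2 1 1961/2000
DF(1y) = 1961/2000 ≈ 0.980500

step 1 [0.5y] swap r/2=157/9843: DF=(1 − 157/9843·(0))/(1+157/9843) = 9843/10000 ≈ 0.984300
step 2 [1y] bond c/2=7/160: DF=(53323/50000 − 7/160·(0.984300))/(1+7/160) = 1961/2000 ≈ 0.980500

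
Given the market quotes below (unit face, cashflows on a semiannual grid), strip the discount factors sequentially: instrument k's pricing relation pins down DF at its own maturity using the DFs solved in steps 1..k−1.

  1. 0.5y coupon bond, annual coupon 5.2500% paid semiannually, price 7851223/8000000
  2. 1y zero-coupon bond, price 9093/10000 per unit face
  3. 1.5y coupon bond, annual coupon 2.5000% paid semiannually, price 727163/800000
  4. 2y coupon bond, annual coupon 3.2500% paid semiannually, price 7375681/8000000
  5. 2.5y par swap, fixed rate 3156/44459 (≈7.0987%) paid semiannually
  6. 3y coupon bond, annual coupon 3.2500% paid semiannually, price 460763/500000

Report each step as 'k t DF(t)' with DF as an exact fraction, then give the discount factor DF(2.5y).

step 1 [0.5y] bond c/2=21/800: DF=(7851223/8000000 − 21/800·(0))/(1+21/800) = 9563/10000 ≈ 0.956300
step 2 [1y] zero: DF = P = 9093/10000 ≈ 0.909300
step 3 [1.5y] bond c/2=1/80: DF=(727163/800000 − 1/80·(0.956300+0.909300))/(1+1/80) = 8747/10000 ≈ 0.874700
step 4 [2y] bond c/2=13/800: DF=(7375681/8000000 − 13/800·(0.956300+0.909300+0.874700))/(1+13/800) = 4317/5000 ≈ 0.863400
step 5 [2.5y] swap r/2=1578/44459: DF=(1 − 1578/44459·(0.956300+0.909300+0.874700+0.863400))/(1+1578/44459) = 4211/5000 ≈ 0.842200
step 6 [3y] bond c/2=13/800: DF=(460763/500000 − 13/800·(0.956300+0.909300+0.874700+0.863400+0.842200))/(1+13/800) = 8357/10000 ≈ 0.835700

1 1/2 9563/10000
2 1 9093/10000
3 3/2 8747/10000
4 2 4317/5000
5 5/2 4211/5000
6 3 8357/10000
DF(2.5y) = 4211/5000 ≈ 0.842200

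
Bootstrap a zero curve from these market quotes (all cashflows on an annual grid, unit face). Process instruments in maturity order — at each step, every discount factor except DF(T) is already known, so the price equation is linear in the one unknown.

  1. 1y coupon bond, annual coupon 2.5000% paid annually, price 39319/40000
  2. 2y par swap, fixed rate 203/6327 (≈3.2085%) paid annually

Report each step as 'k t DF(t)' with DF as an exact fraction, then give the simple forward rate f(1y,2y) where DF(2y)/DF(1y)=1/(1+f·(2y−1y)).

step 1 [1y] bond c/1=1/40: DF=(39319/40000 − 1/40·(0))/(1+1/40) = 959/1000 ≈ 0.959000
step 2 [2y] swap r/1=203/6327: DF=(1 − 203/6327·(0.959000))/(1+203/6327) = 9391/10000 ≈ 0.939100

1 1 959/1000
2 2 9391/10000
f(1y,2y) = ((959/1000)/(9391/10000) − 1)/(1) = 199/9391 ≈ 2.1191%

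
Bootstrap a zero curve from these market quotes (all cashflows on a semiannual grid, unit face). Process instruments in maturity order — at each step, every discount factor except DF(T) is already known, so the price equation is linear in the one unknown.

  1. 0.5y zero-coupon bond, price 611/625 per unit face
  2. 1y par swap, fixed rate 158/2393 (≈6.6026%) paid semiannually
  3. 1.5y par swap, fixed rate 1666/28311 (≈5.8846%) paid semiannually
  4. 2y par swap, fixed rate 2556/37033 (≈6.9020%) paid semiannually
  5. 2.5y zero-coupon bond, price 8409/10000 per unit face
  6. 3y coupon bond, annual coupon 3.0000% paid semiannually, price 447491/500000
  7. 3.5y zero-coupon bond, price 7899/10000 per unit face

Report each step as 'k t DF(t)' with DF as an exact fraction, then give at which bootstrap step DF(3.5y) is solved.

step 1 [0.5y] zero: DF = P = 611/625 ≈ 0.977600
step 2 [1y] swap r/2=79/2393: DF=(1 − 79/2393·(0.977600))/(1+79/2393) = 1171/1250 ≈ 0.936800
step 3 [1.5y] swap r/2=833/28311: DF=(1 − 833/28311·(0.977600+0.936800))/(1+833/28311) = 9167/10000 ≈ 0.916700
step 4 [2y] swap r/2=1278/37033: DF=(1 − 1278/37033·(0.977600+0.936800+0.916700))/(1+1278/37033) = 4361/5000 ≈ 0.872200
step 5 [2.5y] zero: DF = P = 8409/10000 ≈ 0.840900
step 6 [3y] bond c/2=3/200: DF=(447491/500000 − 3/200·(0.977600+0.936800+0.916700+0.872200+0.840900))/(1+3/200) = 4073/5000 ≈ 0.814600
step 7 [3.5y] zero: DF = P = 7899/10000 ≈ 0.789900

1 1/2 611/625
2 1 1171/1250
3 3/2 9167/10000
4 2 4361/5000
5 5/2 8409/10000
6 3 4073/5000
7 7/2 7899/10000
DF(3.5y) is solved at step 7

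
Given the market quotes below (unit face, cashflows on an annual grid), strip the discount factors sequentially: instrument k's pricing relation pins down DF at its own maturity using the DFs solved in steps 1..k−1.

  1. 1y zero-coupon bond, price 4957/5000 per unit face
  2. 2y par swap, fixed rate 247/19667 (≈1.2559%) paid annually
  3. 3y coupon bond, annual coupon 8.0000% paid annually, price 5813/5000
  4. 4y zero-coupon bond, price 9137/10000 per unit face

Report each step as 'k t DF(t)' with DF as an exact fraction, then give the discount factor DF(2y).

1 1 4957/5000
2 2 9753/10000
3 3 2327/2500
4 4 9137/10000
DF(2y) = 9753/10000 ≈ 0.975300

step 1 [1y] zero: DF = P = 4957/5000 ≈ 0.991400
step 2 [2y] swap r/1=247/19667: DF=(1 − 247/19667·(0.991400))/(1+247/19667) = 9753/10000 ≈ 0.975300
step 3 [3y] bond c/1=2/25: DF=(5813/5000 − 2/25·(0.991400+0.975300))/(1+2/25) = 2327/2500 ≈ 0.930800
step 4 [4y] zero: DF = P = 9137/10000 ≈ 0.913700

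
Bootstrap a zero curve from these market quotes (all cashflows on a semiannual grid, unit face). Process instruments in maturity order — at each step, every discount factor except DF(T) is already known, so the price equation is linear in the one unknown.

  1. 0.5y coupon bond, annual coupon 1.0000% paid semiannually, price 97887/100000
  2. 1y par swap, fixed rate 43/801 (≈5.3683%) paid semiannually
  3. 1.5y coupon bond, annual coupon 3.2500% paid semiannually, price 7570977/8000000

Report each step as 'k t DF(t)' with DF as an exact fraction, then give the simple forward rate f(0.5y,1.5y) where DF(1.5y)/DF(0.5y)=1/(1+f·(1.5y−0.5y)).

step 1 [0.5y] bond c/2=1/200: DF=(97887/100000 − 1/200·(0))/(1+1/200) = 487/500 ≈ 0.974000
step 2 [1y] swap r/2=43/1602: DF=(1 − 43/1602·(0.974000))/(1+43/1602) = 2371/2500 ≈ 0.948400
step 3 [1.5y] bond c/2=13/800: DF=(7570977/8000000 − 13/800·(0.974000+0.948400))/(1+13/800) = 1801/2000 ≈ 0.900500

1 1/2 487/500
2 1 2371/2500
3 3/2 1801/2000
f(0.5y,1.5y) = ((487/500)/(1801/2000) − 1)/(1) = 147/1801 ≈ 8.1621%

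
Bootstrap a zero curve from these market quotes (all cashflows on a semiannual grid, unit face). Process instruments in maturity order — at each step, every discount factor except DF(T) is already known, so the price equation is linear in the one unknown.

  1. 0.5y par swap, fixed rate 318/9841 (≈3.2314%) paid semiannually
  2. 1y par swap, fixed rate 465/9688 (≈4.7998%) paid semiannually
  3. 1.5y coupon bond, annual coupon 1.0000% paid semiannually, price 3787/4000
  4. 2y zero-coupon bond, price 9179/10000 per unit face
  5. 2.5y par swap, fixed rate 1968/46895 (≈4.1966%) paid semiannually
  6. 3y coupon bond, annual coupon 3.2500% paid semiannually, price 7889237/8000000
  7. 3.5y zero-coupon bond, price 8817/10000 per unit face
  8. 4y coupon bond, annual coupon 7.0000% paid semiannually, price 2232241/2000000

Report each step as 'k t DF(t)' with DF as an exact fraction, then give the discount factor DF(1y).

1 1/2 9841/10000
2 1 1907/2000
3 3/2 2331/2500
4 2 9179/10000
5 5/2 1127/1250
6 3 4477/5000
7 7/2 8817/10000
8 4 8597/10000
DF(1y) = 1907/2000 ≈ 0.953500

step 1 [0.5y] swap r/2=159/9841: DF=(1 − 159/9841·(0))/(1+159/9841) = 9841/10000 ≈ 0.984100
step 2 [1y] swap r/2=465/19376: DF=(1 − 465/19376·(0.984100))/(1+465/19376) = 1907/2000 ≈ 0.953500
step 3 [1.5y] bond c/2=1/200: DF=(3787/4000 − 1/200·(0.984100+0.953500))/(1+1/200) = 2331/2500 ≈ 0.932400
step 4 [2y] zero: DF = P = 9179/10000 ≈ 0.917900
step 5 [2.5y] swap r/2=984/46895: DF=(1 − 984/46895·(0.984100+0.953500+0.932400+0.917900))/(1+984/46895) = 1127/1250 ≈ 0.901600
step 6 [3y] bond c/2=13/800: DF=(7889237/8000000 − 13/800·(0.984100+0.953500+0.932400+0.917900+0.901600))/(1+13/800) = 4477/5000 ≈ 0.895400
step 7 [3.5y] zero: DF = P = 8817/10000 ≈ 0.881700
step 8 [4y] bond c/2=7/200: DF=(2232241/2000000 − 7/200·(0.984100+0.953500+0.932400+0.917900+0.901600+0.895400+0.881700))/(1+7/200) = 8597/10000 ≈ 0.859700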